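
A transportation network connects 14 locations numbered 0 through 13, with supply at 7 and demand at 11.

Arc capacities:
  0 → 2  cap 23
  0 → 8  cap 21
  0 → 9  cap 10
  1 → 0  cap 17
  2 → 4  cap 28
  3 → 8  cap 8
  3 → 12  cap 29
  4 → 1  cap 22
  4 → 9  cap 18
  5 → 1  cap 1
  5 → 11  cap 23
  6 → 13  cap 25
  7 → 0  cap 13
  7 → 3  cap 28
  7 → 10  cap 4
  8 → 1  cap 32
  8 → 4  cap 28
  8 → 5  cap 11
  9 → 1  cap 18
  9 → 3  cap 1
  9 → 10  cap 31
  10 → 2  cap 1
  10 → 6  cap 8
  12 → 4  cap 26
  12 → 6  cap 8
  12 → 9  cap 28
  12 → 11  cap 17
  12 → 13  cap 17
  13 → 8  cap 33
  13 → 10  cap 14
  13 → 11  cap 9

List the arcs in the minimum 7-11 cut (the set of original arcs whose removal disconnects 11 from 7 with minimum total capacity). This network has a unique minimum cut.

Min-cut arcs: {(8,5), (12,11), (13,11)} (total capacity 37)

augment #1: 7→3→12→11 push 17
augment #2: 7→0→8→5→11 push 11
augment #3: 7→3→12→13→11 push 9
max flow = 37; residual-reachable set from 7 gives S-side
cut edges (S→T): {(8,5), (12,11), (13,11)} total cap 37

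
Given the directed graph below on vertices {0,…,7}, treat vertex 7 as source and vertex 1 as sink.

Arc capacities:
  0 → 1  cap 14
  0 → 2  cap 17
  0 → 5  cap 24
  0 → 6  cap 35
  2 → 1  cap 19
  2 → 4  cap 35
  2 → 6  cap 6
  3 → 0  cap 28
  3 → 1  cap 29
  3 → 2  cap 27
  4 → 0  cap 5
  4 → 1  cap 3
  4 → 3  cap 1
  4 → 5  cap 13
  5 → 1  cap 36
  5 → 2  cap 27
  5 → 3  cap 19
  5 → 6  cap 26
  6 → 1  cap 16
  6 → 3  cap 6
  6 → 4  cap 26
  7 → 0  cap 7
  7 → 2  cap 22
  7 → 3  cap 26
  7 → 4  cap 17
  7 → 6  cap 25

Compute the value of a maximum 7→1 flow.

augment #1: 7→0→1 bottleneck 7, total now 7
augment #2: 7→2→1 bottleneck 19, total now 26
augment #3: 7→3→1 bottleneck 26, total now 52
augment #4: 7→4→1 bottleneck 3, total now 55
augment #5: 7→6→1 bottleneck 16, total now 71
augment #6: 7→4→0→1 bottleneck 5, total now 76
augment #7: 7→4→3→1 bottleneck 1, total now 77
augment #8: 7→4→5→1 bottleneck 8, total now 85
augment #9: 7→6→3→1 bottleneck 2, total now 87
augment #10: 7→2→4→5→1 bottleneck 3, total now 90
augment #11: 7→6→3→0→1 bottleneck 2, total now 92
augment #12: 7→6→4→5→1 bottleneck 2, total now 94
augment #13: 7→6→3→0→5→1 bottleneck 2, total now 96

Maximum flow value: 96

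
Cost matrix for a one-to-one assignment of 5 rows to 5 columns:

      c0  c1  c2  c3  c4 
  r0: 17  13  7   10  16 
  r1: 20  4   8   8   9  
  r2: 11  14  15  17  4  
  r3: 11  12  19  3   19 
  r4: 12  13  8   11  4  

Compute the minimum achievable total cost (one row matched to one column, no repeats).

optimal assignment: row0→col2 (cost 7), row1→col1 (cost 4), row2→col0 (cost 11), row3→col3 (cost 3), row4→col4 (cost 4)
total = 7 + 4 + 11 + 3 + 4 = 29

Minimum assignment cost: 29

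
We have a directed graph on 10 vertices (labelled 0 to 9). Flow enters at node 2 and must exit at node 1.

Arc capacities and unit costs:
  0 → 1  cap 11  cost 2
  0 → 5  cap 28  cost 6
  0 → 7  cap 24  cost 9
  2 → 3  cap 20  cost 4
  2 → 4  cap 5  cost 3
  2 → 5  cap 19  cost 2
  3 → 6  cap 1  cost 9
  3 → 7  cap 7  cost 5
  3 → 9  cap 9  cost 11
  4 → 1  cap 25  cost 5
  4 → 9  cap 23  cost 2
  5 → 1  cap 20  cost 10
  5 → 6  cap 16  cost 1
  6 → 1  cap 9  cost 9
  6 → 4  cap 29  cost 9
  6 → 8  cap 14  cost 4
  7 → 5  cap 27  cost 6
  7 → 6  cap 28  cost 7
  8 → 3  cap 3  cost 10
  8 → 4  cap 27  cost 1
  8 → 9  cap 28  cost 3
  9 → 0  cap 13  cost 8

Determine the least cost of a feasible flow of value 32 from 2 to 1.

Minimum cost for 32 units: 465

shortest-cost path #1: 2→4→1 push 5 @ unit cost 8 (adds 40)
shortest-cost path #2: 2→5→1 push 19 @ unit cost 12 (adds 228)
shortest-cost path #3: 2→3→6→1 push 1 @ unit cost 22 (adds 22)
shortest-cost path #4: 2→3→9→0→1 push 7 @ unit cost 25 (adds 175)
total cost = 465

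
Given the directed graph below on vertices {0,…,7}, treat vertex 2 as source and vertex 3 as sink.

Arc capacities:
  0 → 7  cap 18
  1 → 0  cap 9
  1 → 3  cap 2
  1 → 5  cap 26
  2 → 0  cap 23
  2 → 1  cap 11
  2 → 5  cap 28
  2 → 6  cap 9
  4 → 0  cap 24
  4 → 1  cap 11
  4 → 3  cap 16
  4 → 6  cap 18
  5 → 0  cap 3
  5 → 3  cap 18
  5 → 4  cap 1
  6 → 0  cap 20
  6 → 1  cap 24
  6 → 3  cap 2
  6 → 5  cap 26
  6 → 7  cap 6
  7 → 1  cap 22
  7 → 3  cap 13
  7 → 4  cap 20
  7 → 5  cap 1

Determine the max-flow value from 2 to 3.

Maximum flow value: 47

augment #1: 2→1→3 bottleneck 2, total now 2
augment #2: 2→5→3 bottleneck 18, total now 20
augment #3: 2→6→3 bottleneck 2, total now 22
augment #4: 2→0→7→3 bottleneck 13, total now 35
augment #5: 2→5→4→3 bottleneck 1, total now 36
augment #6: 2→0→7→4→3 bottleneck 5, total now 41
augment #7: 2→6→7→4→3 bottleneck 6, total now 47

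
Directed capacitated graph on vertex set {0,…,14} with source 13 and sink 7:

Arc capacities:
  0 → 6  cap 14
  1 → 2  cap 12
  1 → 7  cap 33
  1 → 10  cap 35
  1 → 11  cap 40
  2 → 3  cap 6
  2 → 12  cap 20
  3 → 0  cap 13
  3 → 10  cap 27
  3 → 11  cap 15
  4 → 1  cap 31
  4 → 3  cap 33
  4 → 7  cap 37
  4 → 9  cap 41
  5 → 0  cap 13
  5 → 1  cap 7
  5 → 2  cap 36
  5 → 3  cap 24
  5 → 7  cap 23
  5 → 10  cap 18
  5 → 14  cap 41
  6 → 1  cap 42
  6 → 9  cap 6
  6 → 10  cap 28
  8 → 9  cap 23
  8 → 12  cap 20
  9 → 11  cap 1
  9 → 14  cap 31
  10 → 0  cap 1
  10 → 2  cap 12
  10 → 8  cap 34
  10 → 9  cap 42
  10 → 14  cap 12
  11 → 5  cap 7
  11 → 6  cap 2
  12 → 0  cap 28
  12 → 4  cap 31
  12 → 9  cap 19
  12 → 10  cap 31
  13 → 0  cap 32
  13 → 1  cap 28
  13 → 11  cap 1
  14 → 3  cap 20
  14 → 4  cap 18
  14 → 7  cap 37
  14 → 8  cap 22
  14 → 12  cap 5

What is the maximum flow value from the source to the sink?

augment #1: 13→1→7 bottleneck 28, total now 28
augment #2: 13→11→5→7 bottleneck 1, total now 29
augment #3: 13→0→6→1→7 bottleneck 5, total now 34
augment #4: 13→0→6→9→14→7 bottleneck 6, total now 40
augment #5: 13→0→6→10→14→7 bottleneck 3, total now 43

Maximum flow value: 43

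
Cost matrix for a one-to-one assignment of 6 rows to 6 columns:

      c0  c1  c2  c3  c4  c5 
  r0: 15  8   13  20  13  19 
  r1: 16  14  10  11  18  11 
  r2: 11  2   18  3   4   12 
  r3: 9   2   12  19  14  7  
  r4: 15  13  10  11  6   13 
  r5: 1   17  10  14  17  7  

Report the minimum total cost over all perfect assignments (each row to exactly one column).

optimal assignment: row0→col1 (cost 8), row1→col2 (cost 10), row2→col3 (cost 3), row3→col5 (cost 7), row4→col4 (cost 6), row5→col0 (cost 1)
total = 8 + 10 + 3 + 7 + 6 + 1 = 35

Minimum assignment cost: 35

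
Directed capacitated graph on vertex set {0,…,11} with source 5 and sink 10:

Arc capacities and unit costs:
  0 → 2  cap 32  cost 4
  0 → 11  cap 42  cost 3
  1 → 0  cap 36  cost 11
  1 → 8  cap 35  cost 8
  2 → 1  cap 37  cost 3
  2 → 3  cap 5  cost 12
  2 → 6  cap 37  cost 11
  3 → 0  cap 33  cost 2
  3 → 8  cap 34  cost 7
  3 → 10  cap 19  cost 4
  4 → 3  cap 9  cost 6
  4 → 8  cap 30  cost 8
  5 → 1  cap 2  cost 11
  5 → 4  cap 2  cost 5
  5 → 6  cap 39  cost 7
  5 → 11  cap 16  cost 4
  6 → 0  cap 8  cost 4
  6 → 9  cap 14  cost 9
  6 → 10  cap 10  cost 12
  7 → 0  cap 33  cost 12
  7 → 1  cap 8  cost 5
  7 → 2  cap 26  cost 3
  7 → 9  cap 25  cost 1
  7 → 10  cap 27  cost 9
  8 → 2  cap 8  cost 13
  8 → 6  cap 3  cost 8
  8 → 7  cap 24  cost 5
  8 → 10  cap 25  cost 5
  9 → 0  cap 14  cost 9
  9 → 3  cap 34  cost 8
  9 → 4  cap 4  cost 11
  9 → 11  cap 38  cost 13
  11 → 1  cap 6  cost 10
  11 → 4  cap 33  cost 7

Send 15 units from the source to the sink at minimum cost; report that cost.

shortest-cost path #1: 5→4→3→10 push 2 @ unit cost 15 (adds 30)
shortest-cost path #2: 5→6→10 push 10 @ unit cost 19 (adds 190)
shortest-cost path #3: 5→11→4→3→10 push 3 @ unit cost 21 (adds 63)
total cost = 283

Minimum cost for 15 units: 283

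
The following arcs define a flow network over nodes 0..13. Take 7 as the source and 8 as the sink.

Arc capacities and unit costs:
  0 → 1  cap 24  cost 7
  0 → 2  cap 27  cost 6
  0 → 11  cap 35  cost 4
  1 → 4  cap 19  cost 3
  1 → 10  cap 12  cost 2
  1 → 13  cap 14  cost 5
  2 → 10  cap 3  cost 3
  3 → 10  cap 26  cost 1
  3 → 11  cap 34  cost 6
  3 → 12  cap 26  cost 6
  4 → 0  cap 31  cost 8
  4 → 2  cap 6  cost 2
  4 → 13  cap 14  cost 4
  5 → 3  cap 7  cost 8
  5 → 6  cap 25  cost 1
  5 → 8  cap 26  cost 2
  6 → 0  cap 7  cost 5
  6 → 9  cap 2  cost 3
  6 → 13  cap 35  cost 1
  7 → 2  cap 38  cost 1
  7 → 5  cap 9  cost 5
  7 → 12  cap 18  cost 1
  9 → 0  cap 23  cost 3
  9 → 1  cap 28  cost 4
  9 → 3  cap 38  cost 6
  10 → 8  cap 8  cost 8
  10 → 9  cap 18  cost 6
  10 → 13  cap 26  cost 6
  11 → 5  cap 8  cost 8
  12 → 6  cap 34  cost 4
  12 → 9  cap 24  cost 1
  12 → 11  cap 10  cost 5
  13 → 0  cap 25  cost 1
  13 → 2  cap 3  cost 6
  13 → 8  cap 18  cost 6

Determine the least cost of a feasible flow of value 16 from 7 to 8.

shortest-cost path #1: 7→5→8 push 9 @ unit cost 7 (adds 63)
shortest-cost path #2: 7→2→10→8 push 3 @ unit cost 12 (adds 36)
shortest-cost path #3: 7→12→6→13→8 push 4 @ unit cost 12 (adds 48)
total cost = 147

Minimum cost for 16 units: 147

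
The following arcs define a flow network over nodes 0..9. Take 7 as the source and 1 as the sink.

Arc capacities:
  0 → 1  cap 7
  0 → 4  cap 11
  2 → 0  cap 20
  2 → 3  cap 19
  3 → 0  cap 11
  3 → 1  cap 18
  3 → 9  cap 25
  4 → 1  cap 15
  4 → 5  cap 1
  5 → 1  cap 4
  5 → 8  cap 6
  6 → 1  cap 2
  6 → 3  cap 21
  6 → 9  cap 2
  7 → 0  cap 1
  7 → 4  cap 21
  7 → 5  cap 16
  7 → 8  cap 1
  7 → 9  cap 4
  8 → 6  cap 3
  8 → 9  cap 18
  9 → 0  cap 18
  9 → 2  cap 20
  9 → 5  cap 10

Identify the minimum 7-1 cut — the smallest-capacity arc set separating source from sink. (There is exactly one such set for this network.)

augment #1: 7→0→1 push 1
augment #2: 7→4→1 push 15
augment #3: 7→5→1 push 4
augment #4: 7→8→6→1 push 1
augment #5: 7→9→0→1 push 4
augment #6: 7→5→8→6→1 push 1
augment #7: 7→5→8→6→3→1 push 1
augment #8: 7→5→8→9→0→1 push 2
augment #9: 7→5→8→9→2→3→1 push 2
max flow = 31; residual-reachable set from 7 gives S-side
cut edges (S→T): {(4,1), (5,1), (5,8), (7,0), (7,8), (7,9)} total cap 31

Min-cut arcs: {(4,1), (5,1), (5,8), (7,0), (7,8), (7,9)} (total capacity 31)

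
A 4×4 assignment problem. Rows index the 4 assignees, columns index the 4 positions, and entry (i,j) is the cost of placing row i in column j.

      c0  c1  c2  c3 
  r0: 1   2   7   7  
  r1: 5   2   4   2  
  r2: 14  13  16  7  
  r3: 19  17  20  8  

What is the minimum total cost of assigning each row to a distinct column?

optimal assignment: row0→col0 (cost 1), row1→col2 (cost 4), row2→col1 (cost 13), row3→col3 (cost 8)
total = 1 + 4 + 13 + 8 = 26

Minimum assignment cost: 26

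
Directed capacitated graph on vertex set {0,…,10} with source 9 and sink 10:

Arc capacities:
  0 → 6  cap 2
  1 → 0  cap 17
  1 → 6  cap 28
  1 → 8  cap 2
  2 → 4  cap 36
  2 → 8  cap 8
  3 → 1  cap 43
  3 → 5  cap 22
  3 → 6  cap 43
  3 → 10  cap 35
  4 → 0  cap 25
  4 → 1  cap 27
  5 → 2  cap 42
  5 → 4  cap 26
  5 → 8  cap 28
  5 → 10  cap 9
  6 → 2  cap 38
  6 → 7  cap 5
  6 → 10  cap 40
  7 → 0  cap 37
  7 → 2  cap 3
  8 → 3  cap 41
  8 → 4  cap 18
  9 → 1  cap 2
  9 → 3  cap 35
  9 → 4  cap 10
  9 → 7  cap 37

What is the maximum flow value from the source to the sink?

Maximum flow value: 52

augment #1: 9→3→10 bottleneck 35, total now 35
augment #2: 9→1→6→10 bottleneck 2, total now 37
augment #3: 9→4→0→6→10 bottleneck 2, total now 39
augment #4: 9→4→1→6→10 bottleneck 8, total now 47
augment #5: 9→7→0→4→1→6→10 bottleneck 2, total now 49
augment #6: 9→7→2→4→1→6→10 bottleneck 3, total now 52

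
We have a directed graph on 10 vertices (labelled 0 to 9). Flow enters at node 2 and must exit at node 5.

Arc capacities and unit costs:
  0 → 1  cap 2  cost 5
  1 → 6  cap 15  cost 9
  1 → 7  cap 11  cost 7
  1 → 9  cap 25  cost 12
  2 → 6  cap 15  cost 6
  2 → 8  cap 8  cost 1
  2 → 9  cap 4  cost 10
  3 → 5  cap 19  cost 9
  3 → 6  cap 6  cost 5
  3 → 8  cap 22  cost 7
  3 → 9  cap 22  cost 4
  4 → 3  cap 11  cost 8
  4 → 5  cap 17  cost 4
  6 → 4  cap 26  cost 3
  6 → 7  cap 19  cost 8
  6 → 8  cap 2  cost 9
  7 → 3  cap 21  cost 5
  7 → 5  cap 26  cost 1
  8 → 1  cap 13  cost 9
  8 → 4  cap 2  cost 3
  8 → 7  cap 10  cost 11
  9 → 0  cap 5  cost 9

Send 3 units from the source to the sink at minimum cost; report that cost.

shortest-cost path #1: 2→8→4→5 push 2 @ unit cost 8 (adds 16)
shortest-cost path #2: 2→6→4→5 push 1 @ unit cost 13 (adds 13)
total cost = 29

Minimum cost for 3 units: 29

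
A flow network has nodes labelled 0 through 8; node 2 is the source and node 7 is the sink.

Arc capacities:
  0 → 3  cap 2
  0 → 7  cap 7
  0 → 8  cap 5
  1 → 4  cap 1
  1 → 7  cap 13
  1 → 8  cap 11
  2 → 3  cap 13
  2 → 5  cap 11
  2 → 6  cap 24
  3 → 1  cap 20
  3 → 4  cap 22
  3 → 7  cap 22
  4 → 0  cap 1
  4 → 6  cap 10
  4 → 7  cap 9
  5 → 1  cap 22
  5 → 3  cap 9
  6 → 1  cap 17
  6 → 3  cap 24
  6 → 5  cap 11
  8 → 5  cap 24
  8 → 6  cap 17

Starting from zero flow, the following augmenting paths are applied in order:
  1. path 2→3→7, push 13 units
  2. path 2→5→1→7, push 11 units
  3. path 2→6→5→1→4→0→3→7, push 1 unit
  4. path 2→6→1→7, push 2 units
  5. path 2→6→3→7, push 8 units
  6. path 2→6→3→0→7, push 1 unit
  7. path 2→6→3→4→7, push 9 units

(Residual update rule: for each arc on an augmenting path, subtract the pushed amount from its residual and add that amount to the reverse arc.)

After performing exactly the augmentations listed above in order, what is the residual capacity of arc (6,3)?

Residual capacity of (6,3): 6

after path 1 (2→3→7, push 13): res(6,3)=24
after path 2 (2→5→1→7, push 11): res(6,3)=24
after path 3 (2→6→5→1→4→0→3→7, push 1): res(6,3)=24
after path 4 (2→6→1→7, push 2): res(6,3)=24
after path 5 (2→6→3→7, push 8): res(6,3)=16
after path 6 (2→6→3→0→7, push 1): res(6,3)=15
after path 7 (2→6→3→4→7, push 9): res(6,3)=6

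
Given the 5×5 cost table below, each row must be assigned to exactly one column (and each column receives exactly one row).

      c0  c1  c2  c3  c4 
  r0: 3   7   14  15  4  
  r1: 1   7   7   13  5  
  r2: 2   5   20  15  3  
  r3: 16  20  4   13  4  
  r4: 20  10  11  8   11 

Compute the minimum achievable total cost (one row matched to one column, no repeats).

optimal assignment: row0→col4 (cost 4), row1→col0 (cost 1), row2→col1 (cost 5), row3→col2 (cost 4), row4→col3 (cost 8)
total = 4 + 1 + 5 + 4 + 8 = 22

Minimum assignment cost: 22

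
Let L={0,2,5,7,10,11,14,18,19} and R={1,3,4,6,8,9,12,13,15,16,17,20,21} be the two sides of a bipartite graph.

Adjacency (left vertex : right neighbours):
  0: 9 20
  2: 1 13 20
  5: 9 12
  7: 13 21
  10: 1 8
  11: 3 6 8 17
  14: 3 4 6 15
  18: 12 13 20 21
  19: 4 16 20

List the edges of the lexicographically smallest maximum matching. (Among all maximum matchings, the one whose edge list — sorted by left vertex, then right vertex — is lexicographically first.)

Lex-smallest maximum matching: {(0,9), (2,1), (5,12), (7,13), (10,8), (11,3), (14,4), (18,20), (19,16)}

|M| = 9 (so the lex-smallest maximum matching has 9 edges)
process left vertices in ascending order; for each, take the smallest-labelled available neighbour that still permits 9 edges overall, or leave it unmatched if none does
lex-smallest matching: {0-9, 2-1, 5-12, 7-13, 10-8, 11-3, 14-4, 18-20, 19-16}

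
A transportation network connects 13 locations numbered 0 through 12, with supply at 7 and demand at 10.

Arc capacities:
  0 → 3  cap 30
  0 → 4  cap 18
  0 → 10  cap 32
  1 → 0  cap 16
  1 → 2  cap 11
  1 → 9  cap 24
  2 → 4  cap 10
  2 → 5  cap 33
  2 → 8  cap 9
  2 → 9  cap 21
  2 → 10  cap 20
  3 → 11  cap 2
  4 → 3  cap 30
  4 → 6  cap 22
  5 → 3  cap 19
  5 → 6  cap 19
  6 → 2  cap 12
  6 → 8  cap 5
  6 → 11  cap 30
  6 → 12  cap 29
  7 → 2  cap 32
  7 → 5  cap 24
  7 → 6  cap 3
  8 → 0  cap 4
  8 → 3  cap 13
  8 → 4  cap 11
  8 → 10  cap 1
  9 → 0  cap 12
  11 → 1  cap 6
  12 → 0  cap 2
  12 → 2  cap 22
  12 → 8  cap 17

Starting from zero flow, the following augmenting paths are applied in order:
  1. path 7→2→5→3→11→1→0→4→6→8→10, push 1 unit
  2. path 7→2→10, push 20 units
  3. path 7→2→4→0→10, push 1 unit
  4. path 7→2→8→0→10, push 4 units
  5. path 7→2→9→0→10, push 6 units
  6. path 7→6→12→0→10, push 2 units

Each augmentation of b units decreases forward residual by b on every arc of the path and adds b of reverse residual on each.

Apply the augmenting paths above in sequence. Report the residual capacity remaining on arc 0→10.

Residual capacity of (0,10): 19

after path 1 (7→2→5→3→11→1→0→4→6→8→10, push 1): res(0,10)=32
after path 2 (7→2→10, push 20): res(0,10)=32
after path 3 (7→2→4→0→10, push 1): res(0,10)=31
after path 4 (7→2→8→0→10, push 4): res(0,10)=27
after path 5 (7→2→9→0→10, push 6): res(0,10)=21
after path 6 (7→6→12→0→10, push 2): res(0,10)=19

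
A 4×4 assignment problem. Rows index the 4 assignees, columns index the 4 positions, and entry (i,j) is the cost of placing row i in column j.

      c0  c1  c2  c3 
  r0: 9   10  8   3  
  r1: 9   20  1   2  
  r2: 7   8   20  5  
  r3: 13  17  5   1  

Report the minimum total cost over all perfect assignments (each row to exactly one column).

one of 2 optimal assignments: row0→col0 (cost 9), row1→col2 (cost 1), row2→col1 (cost 8), row3→col3 (cost 1)
total = 9 + 1 + 8 + 1 = 19

Minimum assignment cost: 19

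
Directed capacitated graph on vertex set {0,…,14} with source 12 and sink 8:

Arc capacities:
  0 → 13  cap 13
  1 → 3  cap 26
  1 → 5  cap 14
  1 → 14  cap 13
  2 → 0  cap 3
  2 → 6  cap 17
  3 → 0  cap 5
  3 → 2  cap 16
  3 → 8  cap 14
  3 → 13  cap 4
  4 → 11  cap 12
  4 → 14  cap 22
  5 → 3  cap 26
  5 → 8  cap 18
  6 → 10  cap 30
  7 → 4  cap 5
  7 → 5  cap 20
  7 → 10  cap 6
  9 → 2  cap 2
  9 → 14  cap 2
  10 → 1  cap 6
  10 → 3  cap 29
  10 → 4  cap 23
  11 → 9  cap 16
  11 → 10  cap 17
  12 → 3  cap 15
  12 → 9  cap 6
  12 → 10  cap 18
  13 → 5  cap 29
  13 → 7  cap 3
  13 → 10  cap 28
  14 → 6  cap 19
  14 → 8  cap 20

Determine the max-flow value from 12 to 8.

augment #1: 12→3→8 bottleneck 14, total now 14
augment #2: 12→9→14→8 bottleneck 2, total now 16
augment #3: 12→3→13→5→8 bottleneck 1, total now 17
augment #4: 12→10→1→5→8 bottleneck 6, total now 23
augment #5: 12→10→4→14→8 bottleneck 12, total now 35
augment #6: 12→9→2→0→13→5→8 bottleneck 2, total now 37

Maximum flow value: 37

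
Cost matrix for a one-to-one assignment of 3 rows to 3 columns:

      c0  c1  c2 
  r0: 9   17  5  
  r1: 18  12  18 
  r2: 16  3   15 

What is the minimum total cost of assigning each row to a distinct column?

optimal assignment: row0→col2 (cost 5), row1→col0 (cost 18), row2→col1 (cost 3)
total = 5 + 18 + 3 = 26

Minimum assignment cost: 26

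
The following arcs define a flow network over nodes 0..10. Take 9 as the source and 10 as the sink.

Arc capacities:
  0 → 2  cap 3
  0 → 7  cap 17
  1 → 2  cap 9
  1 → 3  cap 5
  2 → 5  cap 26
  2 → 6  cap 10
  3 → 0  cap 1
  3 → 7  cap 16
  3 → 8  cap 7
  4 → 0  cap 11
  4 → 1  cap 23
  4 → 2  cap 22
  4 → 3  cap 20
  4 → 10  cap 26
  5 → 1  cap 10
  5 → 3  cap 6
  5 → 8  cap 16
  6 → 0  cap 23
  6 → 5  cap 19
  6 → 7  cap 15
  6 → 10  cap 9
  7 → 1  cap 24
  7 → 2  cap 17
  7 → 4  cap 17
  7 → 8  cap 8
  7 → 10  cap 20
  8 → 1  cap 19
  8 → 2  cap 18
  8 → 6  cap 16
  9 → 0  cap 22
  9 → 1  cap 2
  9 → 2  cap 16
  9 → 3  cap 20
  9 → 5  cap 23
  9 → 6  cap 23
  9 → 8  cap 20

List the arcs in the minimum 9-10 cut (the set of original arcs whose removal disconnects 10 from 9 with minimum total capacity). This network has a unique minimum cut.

Min-cut arcs: {(6,10), (7,4), (7,10)} (total capacity 46)

augment #1: 9→6→10 push 9
augment #2: 9→0→7→10 push 17
augment #3: 9→3→7→10 push 3
augment #4: 9→3→7→4→10 push 13
augment #5: 9→6→7→4→10 push 4
max flow = 46; residual-reachable set from 9 gives S-side
cut edges (S→T): {(6,10), (7,4), (7,10)} total cap 46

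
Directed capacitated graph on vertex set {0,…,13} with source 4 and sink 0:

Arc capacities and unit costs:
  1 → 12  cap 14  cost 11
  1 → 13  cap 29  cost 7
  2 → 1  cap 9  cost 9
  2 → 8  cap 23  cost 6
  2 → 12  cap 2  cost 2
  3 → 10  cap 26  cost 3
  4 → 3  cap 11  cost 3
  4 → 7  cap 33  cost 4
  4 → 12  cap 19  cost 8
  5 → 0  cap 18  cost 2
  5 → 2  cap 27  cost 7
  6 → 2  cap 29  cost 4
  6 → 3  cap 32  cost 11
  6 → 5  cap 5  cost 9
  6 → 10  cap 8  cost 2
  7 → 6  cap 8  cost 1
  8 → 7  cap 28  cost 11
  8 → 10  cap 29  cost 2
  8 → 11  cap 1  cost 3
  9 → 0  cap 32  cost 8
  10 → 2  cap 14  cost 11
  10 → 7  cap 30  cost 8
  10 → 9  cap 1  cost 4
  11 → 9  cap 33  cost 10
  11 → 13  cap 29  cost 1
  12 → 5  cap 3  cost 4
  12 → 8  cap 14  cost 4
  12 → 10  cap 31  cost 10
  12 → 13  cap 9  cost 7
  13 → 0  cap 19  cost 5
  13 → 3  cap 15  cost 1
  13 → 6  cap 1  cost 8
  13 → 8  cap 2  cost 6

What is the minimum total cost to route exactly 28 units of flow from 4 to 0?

shortest-cost path #1: 4→12→5→0 push 3 @ unit cost 14 (adds 42)
shortest-cost path #2: 4→7→6→5→0 push 5 @ unit cost 16 (adds 80)
shortest-cost path #3: 4→3→10→9→0 push 1 @ unit cost 18 (adds 18)
shortest-cost path #4: 4→12→13→0 push 9 @ unit cost 20 (adds 180)
shortest-cost path #5: 4→12→8→11→13→0 push 1 @ unit cost 21 (adds 21)
shortest-cost path #6: 4→7→6→2→1→13→0 push 3 @ unit cost 30 (adds 90)
shortest-cost path #7: 4→3→10→2→1→13→0 push 6 @ unit cost 38 (adds 228)
total cost = 659

Minimum cost for 28 units: 659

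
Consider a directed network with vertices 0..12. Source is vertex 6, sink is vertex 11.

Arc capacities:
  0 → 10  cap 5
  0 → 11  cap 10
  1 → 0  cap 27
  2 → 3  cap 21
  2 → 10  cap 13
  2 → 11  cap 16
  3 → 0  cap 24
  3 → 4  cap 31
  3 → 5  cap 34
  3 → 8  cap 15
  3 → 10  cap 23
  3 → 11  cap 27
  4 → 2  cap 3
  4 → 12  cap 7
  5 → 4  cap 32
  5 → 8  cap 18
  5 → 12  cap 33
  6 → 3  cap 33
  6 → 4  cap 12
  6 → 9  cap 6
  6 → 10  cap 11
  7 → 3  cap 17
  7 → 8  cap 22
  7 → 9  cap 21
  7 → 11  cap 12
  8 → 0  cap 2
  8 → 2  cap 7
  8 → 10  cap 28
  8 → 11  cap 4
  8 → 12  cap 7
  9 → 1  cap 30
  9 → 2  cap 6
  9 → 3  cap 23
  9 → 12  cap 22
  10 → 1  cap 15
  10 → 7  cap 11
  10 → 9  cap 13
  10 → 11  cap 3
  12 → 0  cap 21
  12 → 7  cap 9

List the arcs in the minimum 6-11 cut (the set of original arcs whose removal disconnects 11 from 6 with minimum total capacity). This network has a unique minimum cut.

augment #1: 6→3→11 push 27
augment #2: 6→10→11 push 3
augment #3: 6→3→0→11 push 6
augment #4: 6→4→2→11 push 3
augment #5: 6→9→2→11 push 6
augment #6: 6→10→7→11 push 8
augment #7: 6→4→12→0→11 push 4
augment #8: 6→4→12→7→11 push 3
max flow = 60; residual-reachable set from 6 gives S-side
cut edges (S→T): {(4,2), (4,12), (6,3), (6,9), (6,10)} total cap 60

Min-cut arcs: {(4,2), (4,12), (6,3), (6,9), (6,10)} (total capacity 60)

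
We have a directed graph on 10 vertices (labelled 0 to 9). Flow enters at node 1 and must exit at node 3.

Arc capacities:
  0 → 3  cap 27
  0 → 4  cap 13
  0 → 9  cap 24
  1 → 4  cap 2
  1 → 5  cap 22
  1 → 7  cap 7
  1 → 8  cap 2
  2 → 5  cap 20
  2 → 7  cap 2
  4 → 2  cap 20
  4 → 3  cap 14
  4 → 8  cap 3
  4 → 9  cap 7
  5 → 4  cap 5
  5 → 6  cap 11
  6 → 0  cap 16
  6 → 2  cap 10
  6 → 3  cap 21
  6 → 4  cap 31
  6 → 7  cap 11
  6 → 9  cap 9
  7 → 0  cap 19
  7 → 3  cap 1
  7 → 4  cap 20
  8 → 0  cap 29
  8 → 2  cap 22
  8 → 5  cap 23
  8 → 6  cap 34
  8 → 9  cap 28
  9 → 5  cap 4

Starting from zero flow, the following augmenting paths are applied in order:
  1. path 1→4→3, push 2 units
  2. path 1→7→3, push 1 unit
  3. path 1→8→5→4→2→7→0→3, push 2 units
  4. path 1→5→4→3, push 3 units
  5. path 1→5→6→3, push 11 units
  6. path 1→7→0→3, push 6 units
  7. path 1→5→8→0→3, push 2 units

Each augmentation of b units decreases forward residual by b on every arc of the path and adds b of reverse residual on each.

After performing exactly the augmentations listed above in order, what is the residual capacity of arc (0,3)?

Residual capacity of (0,3): 17

after path 1 (1→4→3, push 2): res(0,3)=27
after path 2 (1→7→3, push 1): res(0,3)=27
after path 3 (1→8→5→4→2→7→0→3, push 2): res(0,3)=25
after path 4 (1→5→4→3, push 3): res(0,3)=25
after path 5 (1→5→6→3, push 11): res(0,3)=25
after path 6 (1→7→0→3, push 6): res(0,3)=19
after path 7 (1→5→8→0→3, push 2): res(0,3)=17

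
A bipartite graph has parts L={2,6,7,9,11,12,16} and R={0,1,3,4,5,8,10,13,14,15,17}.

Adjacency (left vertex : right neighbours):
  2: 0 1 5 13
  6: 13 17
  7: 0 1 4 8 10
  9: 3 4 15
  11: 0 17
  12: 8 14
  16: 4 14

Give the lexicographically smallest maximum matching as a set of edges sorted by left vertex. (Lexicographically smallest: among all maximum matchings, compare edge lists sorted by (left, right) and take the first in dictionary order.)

Lex-smallest maximum matching: {(2,0), (6,13), (7,1), (9,3), (11,17), (12,8), (16,4)}

|M| = 7 (so the lex-smallest maximum matching has 7 edges)
process left vertices in ascending order; for each, take the smallest-labelled available neighbour that still permits 7 edges overall, or leave it unmatched if none does
lex-smallest matching: {2-0, 6-13, 7-1, 9-3, 11-17, 12-8, 16-4}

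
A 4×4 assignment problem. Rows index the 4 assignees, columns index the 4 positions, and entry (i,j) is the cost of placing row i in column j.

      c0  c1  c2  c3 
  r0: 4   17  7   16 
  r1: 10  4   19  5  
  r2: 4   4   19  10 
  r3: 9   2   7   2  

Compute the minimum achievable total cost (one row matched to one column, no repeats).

optimal assignment: row0→col2 (cost 7), row1→col1 (cost 4), row2→col0 (cost 4), row3→col3 (cost 2)
total = 7 + 4 + 4 + 2 = 17

Minimum assignment cost: 17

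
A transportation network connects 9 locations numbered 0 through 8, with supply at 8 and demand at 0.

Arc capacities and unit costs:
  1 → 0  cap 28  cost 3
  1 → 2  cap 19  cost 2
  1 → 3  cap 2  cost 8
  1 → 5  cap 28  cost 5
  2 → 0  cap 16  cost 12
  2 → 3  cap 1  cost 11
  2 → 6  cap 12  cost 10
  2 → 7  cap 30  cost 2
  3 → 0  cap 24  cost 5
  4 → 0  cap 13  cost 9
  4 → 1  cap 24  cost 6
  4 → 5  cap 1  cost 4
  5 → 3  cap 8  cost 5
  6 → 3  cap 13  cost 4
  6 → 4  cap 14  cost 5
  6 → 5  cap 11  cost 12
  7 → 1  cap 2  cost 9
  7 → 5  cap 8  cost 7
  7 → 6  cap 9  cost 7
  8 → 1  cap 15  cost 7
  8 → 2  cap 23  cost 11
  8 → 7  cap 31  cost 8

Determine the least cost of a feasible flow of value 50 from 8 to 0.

Minimum cost for 50 units: 974

shortest-cost path #1: 8→1→0 push 15 @ unit cost 10 (adds 150)
shortest-cost path #2: 8→7→1→0 push 2 @ unit cost 20 (adds 40)
shortest-cost path #3: 8→2→0 push 16 @ unit cost 23 (adds 368)
shortest-cost path #4: 8→7→6→3→0 push 9 @ unit cost 24 (adds 216)
shortest-cost path #5: 8→7→5→3→0 push 8 @ unit cost 25 (adds 200)
total cost = 974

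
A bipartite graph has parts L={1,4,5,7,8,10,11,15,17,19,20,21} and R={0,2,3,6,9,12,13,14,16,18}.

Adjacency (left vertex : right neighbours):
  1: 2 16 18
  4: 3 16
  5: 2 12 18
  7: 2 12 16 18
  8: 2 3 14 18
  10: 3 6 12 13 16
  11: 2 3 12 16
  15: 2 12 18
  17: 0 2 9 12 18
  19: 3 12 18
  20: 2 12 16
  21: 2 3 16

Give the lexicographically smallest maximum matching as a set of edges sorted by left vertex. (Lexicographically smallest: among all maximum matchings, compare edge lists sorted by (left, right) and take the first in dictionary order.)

|M| = 8 (so the lex-smallest maximum matching has 8 edges)
process left vertices in ascending order; for each, take the smallest-labelled available neighbour that still permits 8 edges overall, or leave it unmatched if none does
lex-smallest matching: {1-2, 4-3, 5-12, 7-16, 8-14, 10-6, 15-18, 17-0}

Lex-smallest maximum matching: {(1,2), (4,3), (5,12), (7,16), (8,14), (10,6), (15,18), (17,0)}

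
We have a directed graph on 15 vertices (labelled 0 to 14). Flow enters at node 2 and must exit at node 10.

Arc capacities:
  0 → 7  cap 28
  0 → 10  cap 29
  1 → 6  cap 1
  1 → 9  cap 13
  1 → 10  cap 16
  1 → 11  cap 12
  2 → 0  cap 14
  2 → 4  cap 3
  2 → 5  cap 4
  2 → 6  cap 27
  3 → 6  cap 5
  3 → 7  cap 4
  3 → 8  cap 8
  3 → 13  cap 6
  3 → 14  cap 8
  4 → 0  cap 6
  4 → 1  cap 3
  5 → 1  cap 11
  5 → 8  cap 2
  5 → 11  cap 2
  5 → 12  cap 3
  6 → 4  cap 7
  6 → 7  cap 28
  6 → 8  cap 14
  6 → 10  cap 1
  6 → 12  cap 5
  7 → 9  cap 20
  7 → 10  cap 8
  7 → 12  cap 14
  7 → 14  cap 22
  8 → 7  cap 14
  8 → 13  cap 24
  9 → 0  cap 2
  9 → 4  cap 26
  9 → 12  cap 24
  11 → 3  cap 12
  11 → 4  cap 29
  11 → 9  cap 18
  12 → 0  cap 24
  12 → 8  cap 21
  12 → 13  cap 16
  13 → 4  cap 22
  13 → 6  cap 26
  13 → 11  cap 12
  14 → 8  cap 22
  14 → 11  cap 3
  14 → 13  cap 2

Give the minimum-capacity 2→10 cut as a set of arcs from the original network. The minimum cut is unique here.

Min-cut arcs: {(0,10), (2,5), (4,1), (6,10), (7,10)} (total capacity 45)

augment #1: 2→0→10 push 14
augment #2: 2→6→10 push 1
augment #3: 2→4→0→10 push 3
augment #4: 2→5→1→10 push 4
augment #5: 2→6→7→10 push 8
augment #6: 2→6→4→0→10 push 3
augment #7: 2→6→4→1→10 push 3
augment #8: 2→6→12→0→10 push 5
augment #9: 2→6→7→9→0→10 push 2
augment #10: 2→6→7→12→0→10 push 2
max flow = 45; residual-reachable set from 2 gives S-side
cut edges (S→T): {(0,10), (2,5), (4,1), (6,10), (7,10)} total cap 45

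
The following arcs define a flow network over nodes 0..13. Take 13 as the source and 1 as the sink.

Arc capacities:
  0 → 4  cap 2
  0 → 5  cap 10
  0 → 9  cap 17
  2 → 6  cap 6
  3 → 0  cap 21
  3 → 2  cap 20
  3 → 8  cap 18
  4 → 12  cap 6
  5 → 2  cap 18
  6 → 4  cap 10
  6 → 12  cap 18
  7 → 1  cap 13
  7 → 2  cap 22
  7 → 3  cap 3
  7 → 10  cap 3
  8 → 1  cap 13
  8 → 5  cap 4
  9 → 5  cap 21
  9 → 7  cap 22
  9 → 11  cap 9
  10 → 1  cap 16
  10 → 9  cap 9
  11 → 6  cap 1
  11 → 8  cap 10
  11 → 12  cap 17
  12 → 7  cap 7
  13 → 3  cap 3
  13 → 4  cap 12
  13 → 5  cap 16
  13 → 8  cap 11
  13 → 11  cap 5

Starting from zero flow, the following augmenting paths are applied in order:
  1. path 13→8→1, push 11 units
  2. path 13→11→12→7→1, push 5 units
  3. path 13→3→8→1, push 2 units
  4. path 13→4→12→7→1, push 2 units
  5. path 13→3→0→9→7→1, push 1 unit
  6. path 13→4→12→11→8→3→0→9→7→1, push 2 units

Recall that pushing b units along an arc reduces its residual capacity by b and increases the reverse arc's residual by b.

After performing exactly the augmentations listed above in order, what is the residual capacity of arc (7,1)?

Residual capacity of (7,1): 3

after path 1 (13→8→1, push 11): res(7,1)=13
after path 2 (13→11→12→7→1, push 5): res(7,1)=8
after path 3 (13→3→8→1, push 2): res(7,1)=8
after path 4 (13→4→12→7→1, push 2): res(7,1)=6
after path 5 (13→3→0→9→7→1, push 1): res(7,1)=5
after path 6 (13→4→12→11→8→3→0→9→7→1, push 2): res(7,1)=3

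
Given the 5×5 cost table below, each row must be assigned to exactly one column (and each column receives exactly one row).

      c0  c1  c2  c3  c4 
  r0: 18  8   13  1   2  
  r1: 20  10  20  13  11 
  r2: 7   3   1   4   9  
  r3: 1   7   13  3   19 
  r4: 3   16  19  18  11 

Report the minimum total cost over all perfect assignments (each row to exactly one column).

optimal assignment: row0→col4 (cost 2), row1→col1 (cost 10), row2→col2 (cost 1), row3→col3 (cost 3), row4→col0 (cost 3)
total = 2 + 10 + 1 + 3 + 3 = 19

Minimum assignment cost: 19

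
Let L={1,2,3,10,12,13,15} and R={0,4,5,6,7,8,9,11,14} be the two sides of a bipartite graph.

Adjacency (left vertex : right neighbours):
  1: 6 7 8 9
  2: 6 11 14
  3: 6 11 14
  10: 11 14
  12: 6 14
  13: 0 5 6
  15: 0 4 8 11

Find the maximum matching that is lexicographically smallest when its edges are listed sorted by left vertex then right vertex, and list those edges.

Lex-smallest maximum matching: {(1,7), (2,6), (3,11), (10,14), (13,0), (15,4)}

|M| = 6 (so the lex-smallest maximum matching has 6 edges)
process left vertices in ascending order; for each, take the smallest-labelled available neighbour that still permits 6 edges overall, or leave it unmatched if none does
lex-smallest matching: {1-7, 2-6, 3-11, 10-14, 13-0, 15-4}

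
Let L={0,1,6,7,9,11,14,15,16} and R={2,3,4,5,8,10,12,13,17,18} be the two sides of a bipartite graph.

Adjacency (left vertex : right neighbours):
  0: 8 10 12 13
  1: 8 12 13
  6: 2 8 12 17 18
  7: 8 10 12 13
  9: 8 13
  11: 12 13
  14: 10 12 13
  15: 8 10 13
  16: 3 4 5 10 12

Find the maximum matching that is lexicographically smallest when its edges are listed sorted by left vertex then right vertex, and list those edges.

|M| = 6 (so the lex-smallest maximum matching has 6 edges)
process left vertices in ascending order; for each, take the smallest-labelled available neighbour that still permits 6 edges overall, or leave it unmatched if none does
lex-smallest matching: {0-8, 1-12, 6-2, 7-10, 9-13, 16-3}

Lex-smallest maximum matching: {(0,8), (1,12), (6,2), (7,10), (9,13), (16,3)}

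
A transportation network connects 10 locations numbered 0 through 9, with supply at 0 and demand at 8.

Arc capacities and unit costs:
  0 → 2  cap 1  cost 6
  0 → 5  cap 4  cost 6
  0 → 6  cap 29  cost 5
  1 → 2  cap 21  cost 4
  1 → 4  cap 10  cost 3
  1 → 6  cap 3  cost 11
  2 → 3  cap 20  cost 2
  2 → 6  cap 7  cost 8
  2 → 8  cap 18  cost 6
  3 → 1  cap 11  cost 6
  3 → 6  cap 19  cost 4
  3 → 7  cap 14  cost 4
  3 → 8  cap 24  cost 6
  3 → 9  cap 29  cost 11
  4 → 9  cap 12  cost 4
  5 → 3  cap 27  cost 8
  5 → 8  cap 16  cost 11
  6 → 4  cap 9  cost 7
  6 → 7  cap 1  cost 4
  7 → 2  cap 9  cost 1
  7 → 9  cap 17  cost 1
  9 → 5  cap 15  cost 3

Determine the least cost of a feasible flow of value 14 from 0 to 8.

shortest-cost path #1: 0→2→8 push 1 @ unit cost 12 (adds 12)
shortest-cost path #2: 0→6→7→2→8 push 1 @ unit cost 16 (adds 16)
shortest-cost path #3: 0→5→8 push 4 @ unit cost 17 (adds 68)
shortest-cost path #4: 0→6→4→9→5→8 push 8 @ unit cost 30 (adds 240)
total cost = 336

Minimum cost for 14 units: 336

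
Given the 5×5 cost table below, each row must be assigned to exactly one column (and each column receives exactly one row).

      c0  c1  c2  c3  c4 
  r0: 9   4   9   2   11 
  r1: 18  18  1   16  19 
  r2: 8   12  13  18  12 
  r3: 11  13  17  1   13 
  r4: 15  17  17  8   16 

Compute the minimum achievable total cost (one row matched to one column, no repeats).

optimal assignment: row0→col1 (cost 4), row1→col2 (cost 1), row2→col0 (cost 8), row3→col3 (cost 1), row4→col4 (cost 16)
total = 4 + 1 + 8 + 1 + 16 = 30

Minimum assignment cost: 30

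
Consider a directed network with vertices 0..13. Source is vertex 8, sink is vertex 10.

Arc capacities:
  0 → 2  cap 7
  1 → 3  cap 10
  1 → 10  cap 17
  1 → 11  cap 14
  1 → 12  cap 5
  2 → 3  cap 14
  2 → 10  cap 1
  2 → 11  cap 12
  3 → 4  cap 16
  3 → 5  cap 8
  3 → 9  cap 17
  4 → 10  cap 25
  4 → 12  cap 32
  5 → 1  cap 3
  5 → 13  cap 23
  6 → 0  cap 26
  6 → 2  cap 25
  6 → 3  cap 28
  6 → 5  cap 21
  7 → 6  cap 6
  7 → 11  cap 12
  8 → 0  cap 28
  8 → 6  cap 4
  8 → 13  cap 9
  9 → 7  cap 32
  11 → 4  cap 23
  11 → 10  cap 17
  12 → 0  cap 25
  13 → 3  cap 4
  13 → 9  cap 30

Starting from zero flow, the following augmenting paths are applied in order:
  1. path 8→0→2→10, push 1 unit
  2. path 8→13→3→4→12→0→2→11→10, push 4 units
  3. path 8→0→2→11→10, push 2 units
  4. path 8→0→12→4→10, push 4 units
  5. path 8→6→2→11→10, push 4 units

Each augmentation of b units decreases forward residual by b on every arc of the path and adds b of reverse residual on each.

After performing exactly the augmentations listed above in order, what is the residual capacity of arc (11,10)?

Residual capacity of (11,10): 7

after path 1 (8→0→2→10, push 1): res(11,10)=17
after path 2 (8→13→3→4→12→0→2→11→10, push 4): res(11,10)=13
after path 3 (8→0→2→11→10, push 2): res(11,10)=11
after path 4 (8→0→12→4→10, push 4): res(11,10)=11
after path 5 (8→6→2→11→10, push 4): res(11,10)=7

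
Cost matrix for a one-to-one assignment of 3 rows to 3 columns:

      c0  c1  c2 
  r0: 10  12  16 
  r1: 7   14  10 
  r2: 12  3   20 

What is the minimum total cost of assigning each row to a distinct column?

Minimum assignment cost: 23

optimal assignment: row0→col0 (cost 10), row1→col2 (cost 10), row2→col1 (cost 3)
total = 10 + 10 + 3 = 23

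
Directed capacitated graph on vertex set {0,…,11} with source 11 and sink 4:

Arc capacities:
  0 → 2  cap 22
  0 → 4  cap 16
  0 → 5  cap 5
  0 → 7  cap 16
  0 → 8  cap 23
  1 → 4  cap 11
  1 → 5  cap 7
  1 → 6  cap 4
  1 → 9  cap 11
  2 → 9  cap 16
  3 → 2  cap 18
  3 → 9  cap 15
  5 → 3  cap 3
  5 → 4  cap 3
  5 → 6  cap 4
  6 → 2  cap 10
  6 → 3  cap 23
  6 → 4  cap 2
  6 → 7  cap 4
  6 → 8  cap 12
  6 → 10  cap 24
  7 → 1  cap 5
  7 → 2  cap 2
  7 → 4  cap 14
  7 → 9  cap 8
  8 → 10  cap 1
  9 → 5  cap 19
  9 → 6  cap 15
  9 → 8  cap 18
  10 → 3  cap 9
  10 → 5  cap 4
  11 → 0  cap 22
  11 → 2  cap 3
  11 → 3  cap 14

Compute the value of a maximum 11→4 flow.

Maximum flow value: 31

augment #1: 11→0→4 bottleneck 16, total now 16
augment #2: 11→0→5→4 bottleneck 3, total now 19
augment #3: 11→0→7→4 bottleneck 3, total now 22
augment #4: 11→2→9→6→4 bottleneck 2, total now 24
augment #5: 11→2→9→6→7→4 bottleneck 1, total now 25
augment #6: 11→3→9→6→7→4 bottleneck 3, total now 28
augment #7: 11→3→9→5→0→7→4 bottleneck 3, total now 31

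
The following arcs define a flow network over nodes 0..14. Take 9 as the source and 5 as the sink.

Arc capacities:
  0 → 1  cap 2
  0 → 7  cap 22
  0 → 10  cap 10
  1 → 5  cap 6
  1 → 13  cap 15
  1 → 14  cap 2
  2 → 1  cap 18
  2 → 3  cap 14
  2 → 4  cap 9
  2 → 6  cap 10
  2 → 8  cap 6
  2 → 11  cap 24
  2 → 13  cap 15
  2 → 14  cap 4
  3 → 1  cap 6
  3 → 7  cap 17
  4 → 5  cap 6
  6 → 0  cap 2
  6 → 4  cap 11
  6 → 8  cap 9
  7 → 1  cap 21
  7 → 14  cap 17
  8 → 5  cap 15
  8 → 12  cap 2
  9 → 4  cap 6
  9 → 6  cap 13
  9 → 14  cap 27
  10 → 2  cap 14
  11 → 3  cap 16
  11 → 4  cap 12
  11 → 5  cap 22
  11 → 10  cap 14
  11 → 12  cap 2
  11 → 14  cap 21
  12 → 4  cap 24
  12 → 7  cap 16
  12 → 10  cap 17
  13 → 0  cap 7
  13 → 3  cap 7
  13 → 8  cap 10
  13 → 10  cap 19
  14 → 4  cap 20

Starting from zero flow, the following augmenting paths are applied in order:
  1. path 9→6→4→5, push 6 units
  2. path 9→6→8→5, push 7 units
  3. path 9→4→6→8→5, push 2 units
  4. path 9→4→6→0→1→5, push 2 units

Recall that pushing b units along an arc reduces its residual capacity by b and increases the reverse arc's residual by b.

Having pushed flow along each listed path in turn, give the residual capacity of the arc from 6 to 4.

Residual capacity of (6,4): 9

after path 1 (9→6→4→5, push 6): res(6,4)=5
after path 2 (9→6→8→5, push 7): res(6,4)=5
after path 3 (9→4→6→8→5, push 2): res(6,4)=7
after path 4 (9→4→6→0→1→5, push 2): res(6,4)=9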